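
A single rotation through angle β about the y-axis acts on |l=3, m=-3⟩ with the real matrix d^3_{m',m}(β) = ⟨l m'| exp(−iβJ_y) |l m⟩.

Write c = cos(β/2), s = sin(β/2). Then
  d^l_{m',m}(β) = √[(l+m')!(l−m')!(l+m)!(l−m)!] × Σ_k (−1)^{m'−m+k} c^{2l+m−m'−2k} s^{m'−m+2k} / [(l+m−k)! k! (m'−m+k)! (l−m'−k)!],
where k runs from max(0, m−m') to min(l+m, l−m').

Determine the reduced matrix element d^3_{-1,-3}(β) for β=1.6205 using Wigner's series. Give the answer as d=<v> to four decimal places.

d^3_{-1,-3}(β=1.6205) via Wigner's sum:
Half-angle: c=0.689317, s=0.724460. N=√(2·24·1·720)=185.903201
k∈{0} keeps every argument non-negative
  k=0: (−1)^2·185.9032/(48)·0.6893^4·0.7245^2 = +0.458934
d^3_{-1,-3}(1.6205) = +0.458934

d=0.4589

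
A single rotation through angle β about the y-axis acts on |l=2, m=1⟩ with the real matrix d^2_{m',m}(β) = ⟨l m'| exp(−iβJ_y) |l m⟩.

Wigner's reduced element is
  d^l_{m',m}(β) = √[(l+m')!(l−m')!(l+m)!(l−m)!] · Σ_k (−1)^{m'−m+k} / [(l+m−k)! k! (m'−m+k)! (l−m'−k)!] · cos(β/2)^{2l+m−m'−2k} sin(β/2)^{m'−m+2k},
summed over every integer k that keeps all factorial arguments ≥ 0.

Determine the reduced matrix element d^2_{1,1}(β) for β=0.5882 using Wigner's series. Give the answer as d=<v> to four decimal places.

d^2_{1,1}(β=0.5882) via Wigner's sum:
Half-angle: c=0.957063, s=0.289879. N=√(6·1·6·1)=6.000000
The bounds max(0,m−m')=0 and min(l+m,l−m')=1 give 2 terms
  k=0: (−1)^0·6.0000/(6)·0.9571^4·0.2899^0 = +0.839002
  k=1: (−1)^1·6.0000/(2)·0.9571^2·0.2899^2 = -0.230906
d^2_{1,1}(0.5882) = +0.839002 -0.230906 = +0.608096

d=0.6081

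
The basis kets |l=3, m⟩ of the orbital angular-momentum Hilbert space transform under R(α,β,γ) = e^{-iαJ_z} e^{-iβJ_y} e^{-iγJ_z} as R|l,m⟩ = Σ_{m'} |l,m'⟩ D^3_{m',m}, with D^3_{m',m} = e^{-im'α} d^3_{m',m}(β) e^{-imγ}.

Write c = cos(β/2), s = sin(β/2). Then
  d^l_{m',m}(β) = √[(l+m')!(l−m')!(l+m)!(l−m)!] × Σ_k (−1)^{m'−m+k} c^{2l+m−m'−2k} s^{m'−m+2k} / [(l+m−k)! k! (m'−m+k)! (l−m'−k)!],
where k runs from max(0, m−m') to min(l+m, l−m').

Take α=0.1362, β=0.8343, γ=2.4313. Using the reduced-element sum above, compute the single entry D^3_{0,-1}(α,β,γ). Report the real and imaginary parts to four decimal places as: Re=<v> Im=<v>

Re=0.3054 Im=-0.2627

D^3_{0,-1}(0.1362,0.8343,2.4313) = e^{-i·0·0.1362}·d^3_{0,-1}(0.8343)·e^{-i·-1·2.4313}. Compute d first:
c=cos(0.8343/2)=0.914247, s=sin(0.8343/2)=0.405156; N=√[6·6·2·24]=41.569219
The bounds max(0,m−m')=0 and min(l+m,l−m')=2 give 3 terms
  k=0: (−1)^1·41.5692/(12)·0.9142^5·0.4052^1 = -0.896462
  k=1: (−1)^2·41.5692/(4)·0.9142^3·0.4052^3 = +0.528167
  k=2: (−1)^3·41.5692/(12)·0.9142^1·0.4052^5 = -0.034575
d^3_{0,-1}(0.8343) = -0.896462 +0.528167 -0.034575 = -0.402870
Phases: e^{-i·(0)·0.1362}=+1.000000+0.000000i, e^{-i·(-1)·2.4313}=-0.758171+0.652056i ⇒ D=+0.305445-0.262694i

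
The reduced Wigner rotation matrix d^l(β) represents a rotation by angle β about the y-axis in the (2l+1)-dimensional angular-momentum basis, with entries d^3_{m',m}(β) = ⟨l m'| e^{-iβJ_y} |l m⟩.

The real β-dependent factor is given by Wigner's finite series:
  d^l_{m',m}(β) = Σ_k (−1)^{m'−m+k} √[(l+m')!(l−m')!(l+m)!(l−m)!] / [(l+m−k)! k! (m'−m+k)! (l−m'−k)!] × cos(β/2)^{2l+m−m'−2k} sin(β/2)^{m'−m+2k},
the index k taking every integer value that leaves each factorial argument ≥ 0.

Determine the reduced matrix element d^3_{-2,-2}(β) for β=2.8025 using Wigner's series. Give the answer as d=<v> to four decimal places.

d=-0.0039

d^3_{-2,-2}(β=2.8025) via Wigner's sum:
With c≡cos(β/2)=0.168735 and s≡sin(β/2)=0.985661, N=[1·120·1·120]^{1/2}=120.000000
The bounds max(0,m−m')=0 and min(l+m,l−m')=1 give 2 terms
  k=0: (−1)^0·120.0000/(120)·0.1687^6·0.9857^0 = +0.000023
  k=1: (−1)^1·120.0000/(24)·0.1687^4·0.9857^2 = -0.003938
d^3_{-2,-2}(2.8025) = +0.000023 -0.003938 = -0.003915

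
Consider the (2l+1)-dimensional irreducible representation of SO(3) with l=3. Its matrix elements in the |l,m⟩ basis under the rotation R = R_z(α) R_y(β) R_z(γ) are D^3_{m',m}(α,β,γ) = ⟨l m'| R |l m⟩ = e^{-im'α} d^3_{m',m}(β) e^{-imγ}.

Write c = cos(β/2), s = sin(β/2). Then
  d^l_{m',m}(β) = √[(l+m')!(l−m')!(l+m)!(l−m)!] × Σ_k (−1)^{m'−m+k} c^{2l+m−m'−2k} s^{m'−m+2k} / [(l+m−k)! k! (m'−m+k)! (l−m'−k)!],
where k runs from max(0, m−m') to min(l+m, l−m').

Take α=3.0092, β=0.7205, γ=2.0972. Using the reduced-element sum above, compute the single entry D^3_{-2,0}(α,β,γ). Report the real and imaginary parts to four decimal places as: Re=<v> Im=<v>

D^3_{-2,0}(3.0092,0.7205,2.0972) = e^{-i·-2·3.0092}·d^3_{-2,0}(0.7205)·e^{-i·0·2.0972}. Compute d first:
c=cos(0.7205/2)=0.935809, s=sin(0.7205/2)=0.352508; N=√[1·120·6·6]=65.726707
The bounds max(0,m−m')=2 and min(l+m,l−m')=3 give 2 terms
  k=2: (−1)^0·65.7267/(12)·0.9358^4·0.3525^2 = +0.521972
  k=3: (−1)^1·65.7267/(12)·0.9358^2·0.3525^4 = -0.074065
d^3_{-2,0}(0.7205) = +0.521972 -0.074065 = +0.447907
Phases: e^{-i·(-2)·3.0092}=+0.965149-0.261702i, e^{-i·(0)·2.0972}=+1.000000+0.000000i ⇒ D=+0.432297-0.117218i

Re=0.4323 Im=-0.1172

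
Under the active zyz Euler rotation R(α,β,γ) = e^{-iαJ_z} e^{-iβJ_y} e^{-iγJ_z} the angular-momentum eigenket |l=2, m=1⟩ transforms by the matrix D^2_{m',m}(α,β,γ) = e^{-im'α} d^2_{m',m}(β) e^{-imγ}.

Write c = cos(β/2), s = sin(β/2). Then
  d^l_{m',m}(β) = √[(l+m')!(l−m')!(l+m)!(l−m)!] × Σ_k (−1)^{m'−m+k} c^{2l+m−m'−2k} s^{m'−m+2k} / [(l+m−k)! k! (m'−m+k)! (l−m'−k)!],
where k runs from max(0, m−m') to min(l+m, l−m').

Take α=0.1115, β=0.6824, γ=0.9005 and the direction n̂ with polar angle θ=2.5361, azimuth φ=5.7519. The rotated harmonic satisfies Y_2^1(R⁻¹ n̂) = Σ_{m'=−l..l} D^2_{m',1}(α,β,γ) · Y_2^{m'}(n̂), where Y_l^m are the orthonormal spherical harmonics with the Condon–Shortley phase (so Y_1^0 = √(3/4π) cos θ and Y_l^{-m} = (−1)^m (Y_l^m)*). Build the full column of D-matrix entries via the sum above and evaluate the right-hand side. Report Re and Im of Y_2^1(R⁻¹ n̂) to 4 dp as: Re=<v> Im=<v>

Re=0.0744 Im=-0.2426

Need the full column D^2_{m',1} for m'=−2..2 at α=0.1115, β=0.6824, γ=0.9005.
cos(β/2)=0.942354, sin(β/2)=0.334618
d^2_{-2,1}: single k=3 term ⇒ +0.070614;  D = +0.055019-0.044264i
d^2_{-1,1}: k∈[2..3] ⇒ +0.298297 -0.012537 = +0.285759;  D = +0.201333-0.202789i
d^2_{0,1}: k∈[1..2] ⇒ +0.685910 -0.086484 = +0.599425;  D = +0.372374-0.469732i
d^2_{1,1}: k∈[0..1] ⇒ +0.788599 -0.298297 = +0.490302;  D = +0.259941-0.415724i
d^2_{2,1}: single k=0 term ⇒ -0.560043;  D = -0.242235+0.504946i
Y_2^{m'}(θ=2.5361,φ=5.7519) and Σ D·Y over m':
  (+0.0550-0.0443i)·(+0.0609+0.1093i)  (+0.2013-0.2028i)·(-0.3117-0.1832i)  (+0.3724-0.4697i)·(+0.3243+0.0000i)  (+0.2599-0.4157i)·(+0.3117-0.1832i)  (-0.2422+0.5049i)·(+0.0609-0.1093i)
Y_2^1(R⁻¹ n̂) = +0.074363-0.242636i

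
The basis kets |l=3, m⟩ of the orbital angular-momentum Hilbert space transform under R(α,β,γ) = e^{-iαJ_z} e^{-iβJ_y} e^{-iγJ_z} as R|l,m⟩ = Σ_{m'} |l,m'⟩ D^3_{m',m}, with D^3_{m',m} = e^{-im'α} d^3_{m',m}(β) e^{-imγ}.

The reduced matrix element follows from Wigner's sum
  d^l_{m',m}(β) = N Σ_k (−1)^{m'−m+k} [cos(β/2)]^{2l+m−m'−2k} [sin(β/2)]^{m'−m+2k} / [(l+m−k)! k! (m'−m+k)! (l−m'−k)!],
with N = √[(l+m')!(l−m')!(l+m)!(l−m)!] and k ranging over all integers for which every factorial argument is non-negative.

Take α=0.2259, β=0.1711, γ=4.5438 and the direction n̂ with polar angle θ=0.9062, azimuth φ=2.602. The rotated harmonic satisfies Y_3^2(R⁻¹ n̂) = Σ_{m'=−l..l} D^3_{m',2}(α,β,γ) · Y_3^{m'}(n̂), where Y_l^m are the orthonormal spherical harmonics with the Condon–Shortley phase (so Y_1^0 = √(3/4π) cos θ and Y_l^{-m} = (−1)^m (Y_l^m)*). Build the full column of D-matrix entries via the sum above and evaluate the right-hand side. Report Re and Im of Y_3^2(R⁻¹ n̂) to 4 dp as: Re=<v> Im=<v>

Re=-0.1961 Im=0.3323

Need the full column D^3_{m',2} for m'=−3..3 at α=0.2259, β=0.1711, γ=4.5438.
cos(β/2)=0.996343, sin(β/2)=0.085446
d^3_{-3,2}: single k=5 term ⇒ +0.000011;  D = -0.000006-0.000009i
d^3_{-2,2}: k∈[4..5] ⇒ +0.000265 -0.000000 = +0.000264;  D = -0.000186-0.000187i
d^3_{-1,2}: k∈[3..4] ⇒ +0.003902 -0.000014 = +0.003888;  D = -0.003288-0.002075i
d^3_{0,2}: k∈[2..3] ⇒ +0.039407 -0.000290 = +0.039117;  D = -0.036915-0.012941i
d^3_{1,2}: k∈[1..2] ⇒ +0.265298 -0.003902 = +0.261396;  D = -0.259779-0.029028i
d^3_{2,2}: k∈[0..1] ⇒ +0.978257 -0.035974 = +0.942283;  D = -0.936100+0.107770i
d^3_{3,2}: single k=0 term ⇒ -0.205499;  D = +0.193699-0.068632i
Y_3^{m'}(θ=0.9062,φ=2.602) and Σ D·Y over m':
  (-0.0000-0.0000i)·(+0.0098-0.2033i)  (-0.0002-0.0002i)·(+0.1844+0.3443i)  (-0.0033-0.0021i)·(-0.1968-0.1179i)  (-0.0369-0.0129i)·(-0.2527+0.0000i)  (-0.2598-0.0290i)·(+0.1968-0.1179i)  (-0.9361+0.1078i)·(+0.1844-0.3443i)  (+0.1937-0.0686i)·(-0.0098-0.2033i)
Y_3^2(R⁻¹ n̂) = -0.196108+0.332344i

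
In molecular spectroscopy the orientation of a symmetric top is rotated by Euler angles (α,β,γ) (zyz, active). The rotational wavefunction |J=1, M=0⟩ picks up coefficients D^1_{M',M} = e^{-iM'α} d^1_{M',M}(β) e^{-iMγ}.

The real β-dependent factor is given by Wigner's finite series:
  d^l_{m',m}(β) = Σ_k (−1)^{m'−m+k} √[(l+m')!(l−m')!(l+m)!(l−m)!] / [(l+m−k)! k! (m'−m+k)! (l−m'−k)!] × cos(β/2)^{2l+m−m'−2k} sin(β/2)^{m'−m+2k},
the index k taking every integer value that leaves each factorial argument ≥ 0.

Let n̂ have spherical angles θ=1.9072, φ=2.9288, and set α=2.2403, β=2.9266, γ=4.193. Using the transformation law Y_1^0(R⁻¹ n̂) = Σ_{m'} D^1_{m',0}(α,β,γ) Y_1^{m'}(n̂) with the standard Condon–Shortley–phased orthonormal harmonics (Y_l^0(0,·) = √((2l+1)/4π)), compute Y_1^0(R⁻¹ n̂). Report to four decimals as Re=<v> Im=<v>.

Re=0.2336 Im=0.0000

Need the full column D^1_{m',0} for m'=−1..1 at α=2.2403, β=2.9266, γ=4.193.
cos(β/2)=0.107289, sin(β/2)=0.994228
d^1_{-1,0}: single k=1 term ⇒ +0.150854;  D = -0.093620+0.118289i
d^1_{0,0}: k∈[0..1] ⇒ +0.011511 -0.988489 = -0.976978;  D = -0.976978+0.000000i
d^1_{1,0}: single k=0 term ⇒ -0.150854;  D = +0.093620+0.118289i
Y_1^{m'}(θ=1.9072,φ=2.9288) and Σ D·Y over m':
  (-0.0936+0.1183i)·(-0.3188-0.0689i)  (-0.9770+0.0000i)·(-0.1613+0.0000i)  (+0.0936+0.1183i)·(+0.3188-0.0689i)
Y_1^0(R⁻¹ n̂) = +0.233553+0.000000i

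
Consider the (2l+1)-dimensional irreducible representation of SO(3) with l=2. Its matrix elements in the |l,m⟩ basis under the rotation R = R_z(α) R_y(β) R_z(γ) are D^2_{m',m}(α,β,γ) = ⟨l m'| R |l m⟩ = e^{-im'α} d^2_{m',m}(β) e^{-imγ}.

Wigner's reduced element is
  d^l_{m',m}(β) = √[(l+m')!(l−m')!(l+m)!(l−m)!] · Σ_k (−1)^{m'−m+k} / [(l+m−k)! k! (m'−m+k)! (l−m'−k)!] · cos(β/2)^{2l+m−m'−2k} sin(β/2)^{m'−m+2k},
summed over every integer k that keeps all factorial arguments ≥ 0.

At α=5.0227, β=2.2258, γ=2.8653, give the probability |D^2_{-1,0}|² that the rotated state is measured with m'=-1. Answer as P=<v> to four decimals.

P=0.3501

Split into d^2_{-1,0}(β=2.2258) × two z-phases.
Half-angle: c=0.442062, s=0.896984. N=√(1·6·2·2)=4.898979
Admissible k: 1..2 (factorial args all ≥0)
  k=1: (−1)^0·4.8990/(2)·0.4421^3·0.8970^1 = +0.189806
  k=2: (−1)^1·4.8990/(2)·0.4421^1·0.8970^3 = -0.781472
d^2_{-1,0}(2.2258) = +0.189806 -0.781472 = -0.591666
|D^2_{-1,0}|² = |d^2_{-1,0}(β)|² = (-0.591666)² = 0.350069 (the z-rotation phases have unit modulus)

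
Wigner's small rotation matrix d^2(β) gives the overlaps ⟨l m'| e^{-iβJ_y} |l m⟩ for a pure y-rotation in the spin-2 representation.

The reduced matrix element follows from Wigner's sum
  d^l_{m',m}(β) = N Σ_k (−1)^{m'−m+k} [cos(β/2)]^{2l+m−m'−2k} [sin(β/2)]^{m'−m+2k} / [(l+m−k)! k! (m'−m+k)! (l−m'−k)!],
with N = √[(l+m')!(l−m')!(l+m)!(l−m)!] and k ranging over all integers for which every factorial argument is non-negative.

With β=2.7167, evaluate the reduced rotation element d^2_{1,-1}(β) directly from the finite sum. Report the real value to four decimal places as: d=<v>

d=-0.7856

d^2_{1,-1}(β=2.7167) via Wigner's sum:
Half-angle: c=0.210852, s=0.977518. N=√(6·1·1·6)=6.000000
k∈{0,1} keeps every argument non-negative
  k=0: (−1)^2·6.0000/(2)·0.2109^2·0.9775^2 = +0.127446
  k=1: (−1)^3·6.0000/(6)·0.2109^0·0.9775^4 = -0.913060
d^2_{1,-1}(2.7167) = +0.127446 -0.913060 = -0.785614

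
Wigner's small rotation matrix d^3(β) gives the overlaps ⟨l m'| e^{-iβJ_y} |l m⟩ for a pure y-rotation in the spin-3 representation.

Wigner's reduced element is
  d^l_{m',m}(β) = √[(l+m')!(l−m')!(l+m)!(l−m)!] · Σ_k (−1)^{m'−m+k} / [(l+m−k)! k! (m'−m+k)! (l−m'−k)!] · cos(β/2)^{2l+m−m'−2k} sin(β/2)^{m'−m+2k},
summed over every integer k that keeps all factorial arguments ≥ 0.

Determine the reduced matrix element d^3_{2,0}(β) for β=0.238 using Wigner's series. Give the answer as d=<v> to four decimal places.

d=0.0740

d^3_{2,0}(β=0.238) via Wigner's sum:
Half-angle: c=0.992928, s=0.118719. N=√(120·1·6·6)=65.726707
k∈{0,1} keeps every argument non-negative
  k=0: (−1)^2·65.7267/(12)·0.9929^4·0.1187^2 = +0.075037
  k=1: (−1)^3·65.7267/(12)·0.9929^2·0.1187^4 = -0.001073
d^3_{2,0}(0.238) = +0.075037 -0.001073 = +0.073964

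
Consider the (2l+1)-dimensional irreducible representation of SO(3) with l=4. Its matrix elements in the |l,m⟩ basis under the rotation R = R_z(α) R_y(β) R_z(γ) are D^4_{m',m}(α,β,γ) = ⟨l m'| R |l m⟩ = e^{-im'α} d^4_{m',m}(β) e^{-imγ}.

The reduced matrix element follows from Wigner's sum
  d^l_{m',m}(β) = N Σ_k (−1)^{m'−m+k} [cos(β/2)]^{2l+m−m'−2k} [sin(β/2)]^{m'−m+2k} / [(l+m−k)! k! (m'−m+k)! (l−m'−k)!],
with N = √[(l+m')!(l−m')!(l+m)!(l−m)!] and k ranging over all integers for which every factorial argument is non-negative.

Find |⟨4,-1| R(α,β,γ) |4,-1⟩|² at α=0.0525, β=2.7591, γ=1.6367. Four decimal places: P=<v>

First d^4_{-1,-1}(β=2.7591), then the phase factors e^{-i(-1)α} and e^{-i(-1)γ}:
c=cos(2.7591/2)=0.190083, s=sin(2.7591/2)=0.981768; N=√[6·120·6·120]=720.000000
k∈{0,1,2,3} keeps every argument non-negative
  k=0: (−1)^0·720.0000/(720)·0.1901^8·0.9818^0 = +0.000002
  k=1: (−1)^1·720.0000/(48)·0.1901^6·0.9818^2 = -0.000682
  k=2: (−1)^2·720.0000/(24)·0.1901^4·0.9818^4 = +0.036385
  k=3: (−1)^3·720.0000/(72)·0.1901^2·0.9818^6 = -0.323548
d^4_{-1,-1}(2.7591) = +0.000002 -0.000682 +0.036385 -0.323548 = -0.287843
|D^4_{-1,-1}|² = |d^4_{-1,-1}(β)|² = (-0.287843)² = 0.082853 (the z-rotation phases have unit modulus)

P=0.0829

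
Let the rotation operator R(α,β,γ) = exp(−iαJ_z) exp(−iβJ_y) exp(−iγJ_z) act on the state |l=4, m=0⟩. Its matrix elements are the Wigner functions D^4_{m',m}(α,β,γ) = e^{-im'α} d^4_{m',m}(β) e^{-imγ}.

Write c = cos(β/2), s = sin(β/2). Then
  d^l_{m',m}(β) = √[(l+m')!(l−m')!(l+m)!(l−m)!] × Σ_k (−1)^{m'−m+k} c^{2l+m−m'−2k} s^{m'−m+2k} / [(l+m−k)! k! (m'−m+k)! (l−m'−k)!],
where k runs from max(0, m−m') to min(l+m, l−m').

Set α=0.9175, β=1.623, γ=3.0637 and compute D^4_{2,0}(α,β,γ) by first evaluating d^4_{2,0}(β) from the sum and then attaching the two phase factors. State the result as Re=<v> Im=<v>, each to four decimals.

D^4_{2,0}(0.9175,1.623,3.0637) = e^{-i·2·0.9175}·d^4_{2,0}(1.623)·e^{-i·0·3.0637}. Compute d first:
c=cos(1.623/2)=0.688411, s=sin(1.623/2)=0.725321; N=√[720·2·24·24]=910.735966
k∈{0,1,2} keeps every argument non-negative
  k=0: (−1)^2·910.7360/(96)·0.6884^6·0.7253^2 = +0.531213
  k=1: (−1)^3·910.7360/(36)·0.6884^4·0.7253^4 = -1.572540
  k=2: (−1)^4·910.7360/(96)·0.6884^2·0.7253^6 = +0.654632
d^4_{2,0}(1.623) = +0.531213 -1.572540 +0.654632 = -0.386695
Phases: e^{-i·(2)·0.9175}=-0.261141-0.965301i, e^{-i·(0)·3.0637}=+1.000000+0.000000i ⇒ D=+0.100982+0.373277i

Re=0.1010 Im=0.3733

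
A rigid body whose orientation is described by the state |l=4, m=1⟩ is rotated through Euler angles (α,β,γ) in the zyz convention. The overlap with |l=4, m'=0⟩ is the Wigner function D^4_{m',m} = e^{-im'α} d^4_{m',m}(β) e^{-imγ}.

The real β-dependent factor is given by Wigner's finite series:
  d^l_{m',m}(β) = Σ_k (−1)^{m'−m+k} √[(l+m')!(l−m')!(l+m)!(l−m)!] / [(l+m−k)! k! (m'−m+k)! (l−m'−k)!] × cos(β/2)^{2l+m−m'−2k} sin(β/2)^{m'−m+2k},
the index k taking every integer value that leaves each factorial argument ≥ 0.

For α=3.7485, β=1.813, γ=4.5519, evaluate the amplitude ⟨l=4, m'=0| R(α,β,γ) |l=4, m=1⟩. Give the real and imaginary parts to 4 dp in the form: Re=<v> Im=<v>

Split into d^4_{0,1}(β=1.813) × two z-phases.
With c≡cos(β/2)=0.616505 and s≡sin(β/2)=0.787351, N=[24·24·120·6]^{1/2}=643.987578
The bounds max(0,m−m')=1 and min(l+m,l−m')=4 give 4 terms
  k=1: (−1)^0·643.9876/(144)·0.6165^7·0.7874^1 = +0.119190
  k=2: (−1)^1·643.9876/(24)·0.6165^5·0.7874^3 = -1.166420
  k=3: (−1)^2·643.9876/(24)·0.6165^3·0.7874^5 = +1.902471
  k=4: (−1)^3·643.9876/(144)·0.6165^1·0.7874^7 = -0.517166
d^4_{0,1}(1.813) = +0.119190 -1.166420 +1.902471 -0.517166 = +0.338075
D = (+1.000000+0.000000i)·(+0.338075)·(-0.159801+0.987149i) = -0.054025+0.333731i

Re=-0.0540 Im=0.3337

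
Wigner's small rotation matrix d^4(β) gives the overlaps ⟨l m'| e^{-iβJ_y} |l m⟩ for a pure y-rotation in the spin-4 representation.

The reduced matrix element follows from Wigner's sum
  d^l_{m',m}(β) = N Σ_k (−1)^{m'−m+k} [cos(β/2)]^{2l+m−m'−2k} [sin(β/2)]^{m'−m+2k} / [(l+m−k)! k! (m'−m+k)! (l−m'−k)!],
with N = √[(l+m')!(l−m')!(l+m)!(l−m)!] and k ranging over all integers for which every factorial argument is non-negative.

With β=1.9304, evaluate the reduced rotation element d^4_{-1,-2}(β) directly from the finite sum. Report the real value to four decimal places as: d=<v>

d^4_{-1,-2}(β=1.9304) via Wigner's sum:
With c≡cos(β/2)=0.569252 and s≡sin(β/2)=0.822163, N=[6·120·2·720]^{1/2}=1018.233765
Admissible k: 0..2 (factorial args all ≥0)
  k=0: (−1)^1·1018.2338/(240)·0.5693^7·0.8222^1 = -0.067566
  k=1: (−1)^2·1018.2338/(48)·0.5693^5·0.8222^3 = +0.704700
  k=2: (−1)^3·1018.2338/(72)·0.5693^3·0.8222^5 = -0.979984
d^4_{-1,-2}(1.9304) = -0.067566 +0.704700 -0.979984 = -0.342850

d=-0.3428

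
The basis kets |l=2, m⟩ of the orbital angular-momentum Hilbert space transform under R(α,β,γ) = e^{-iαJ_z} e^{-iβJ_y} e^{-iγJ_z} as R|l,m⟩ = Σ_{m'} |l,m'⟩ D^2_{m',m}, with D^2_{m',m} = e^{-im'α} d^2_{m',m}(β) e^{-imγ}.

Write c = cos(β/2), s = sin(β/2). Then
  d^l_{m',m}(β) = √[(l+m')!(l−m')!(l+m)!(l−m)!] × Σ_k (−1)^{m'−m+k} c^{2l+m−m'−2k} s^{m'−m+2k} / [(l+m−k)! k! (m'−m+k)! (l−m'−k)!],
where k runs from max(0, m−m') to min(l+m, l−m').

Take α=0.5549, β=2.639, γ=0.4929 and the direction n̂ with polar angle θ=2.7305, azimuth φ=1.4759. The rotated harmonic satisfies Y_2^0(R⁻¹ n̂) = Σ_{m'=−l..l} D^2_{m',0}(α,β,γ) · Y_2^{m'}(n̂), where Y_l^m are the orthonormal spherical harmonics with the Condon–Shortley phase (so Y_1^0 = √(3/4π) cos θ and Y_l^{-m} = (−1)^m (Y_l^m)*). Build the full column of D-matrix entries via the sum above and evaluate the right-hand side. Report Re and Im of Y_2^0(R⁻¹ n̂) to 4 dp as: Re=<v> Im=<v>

Need the full column D^2_{m',0} for m'=−2..2 at α=0.5549, β=2.639, γ=0.4929.
cos(β/2)=0.248660, sin(β/2)=0.968591
d^2_{-2,0}: single k=2 term ⇒ +0.142091;  D = +0.063208+0.127258i
d^2_{-1,0}: k∈[1..2] ⇒ +0.036478 -0.553480 = -0.517002;  D = -0.439428-0.272387i
d^2_{0,0}: k∈[0..2] ⇒ +0.003823 -0.232034 +0.880160 = +0.651949;  D = +0.651949+0.000000i
d^2_{1,0}: k∈[0..1] ⇒ -0.036478 +0.553480 = +0.517002;  D = +0.439428-0.272387i
d^2_{2,0}: single k=0 term ⇒ +0.142091;  D = +0.063208-0.127258i
Y_2^{m'}(θ=2.7305,φ=1.4759) and Σ D·Y over m':
  (+0.0632+0.1273i)·(-0.0606-0.0116i)  (-0.4394-0.2724i)·(-0.0268+0.2817i)  (+0.6519+0.0000i)·(+0.4797+0.0000i)  (+0.4394-0.2724i)·(+0.0268+0.2817i)  (+0.0632-0.1273i)·(-0.0606+0.0116i)
Y_2^0(R⁻¹ n̂) = +0.485080+0.000000i

Re=0.4851 Im=0.0000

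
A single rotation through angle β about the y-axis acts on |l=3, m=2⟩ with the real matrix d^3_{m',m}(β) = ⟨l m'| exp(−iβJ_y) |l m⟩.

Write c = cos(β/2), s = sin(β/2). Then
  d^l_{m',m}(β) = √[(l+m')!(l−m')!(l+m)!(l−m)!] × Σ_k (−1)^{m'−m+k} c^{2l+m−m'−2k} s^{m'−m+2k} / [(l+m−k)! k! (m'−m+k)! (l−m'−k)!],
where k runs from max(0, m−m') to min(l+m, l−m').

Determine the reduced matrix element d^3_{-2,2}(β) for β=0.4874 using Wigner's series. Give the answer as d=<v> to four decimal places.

d=0.0158

d^3_{-2,2}(β=0.4874) via Wigner's sum:
c=cos(0.4874/2)=0.970452, s=sin(0.4874/2)=0.241295; N=√[1·120·120·1]=120.000000
Admissible k: 4..5 (factorial args all ≥0)
  k=4: (−1)^0·120.0000/(24)·0.9705^2·0.2413^4 = +0.015963
  k=5: (−1)^1·120.0000/(120)·0.9705^0·0.2413^6 = -0.000197
d^3_{-2,2}(0.4874) = +0.015963 -0.000197 = +0.015765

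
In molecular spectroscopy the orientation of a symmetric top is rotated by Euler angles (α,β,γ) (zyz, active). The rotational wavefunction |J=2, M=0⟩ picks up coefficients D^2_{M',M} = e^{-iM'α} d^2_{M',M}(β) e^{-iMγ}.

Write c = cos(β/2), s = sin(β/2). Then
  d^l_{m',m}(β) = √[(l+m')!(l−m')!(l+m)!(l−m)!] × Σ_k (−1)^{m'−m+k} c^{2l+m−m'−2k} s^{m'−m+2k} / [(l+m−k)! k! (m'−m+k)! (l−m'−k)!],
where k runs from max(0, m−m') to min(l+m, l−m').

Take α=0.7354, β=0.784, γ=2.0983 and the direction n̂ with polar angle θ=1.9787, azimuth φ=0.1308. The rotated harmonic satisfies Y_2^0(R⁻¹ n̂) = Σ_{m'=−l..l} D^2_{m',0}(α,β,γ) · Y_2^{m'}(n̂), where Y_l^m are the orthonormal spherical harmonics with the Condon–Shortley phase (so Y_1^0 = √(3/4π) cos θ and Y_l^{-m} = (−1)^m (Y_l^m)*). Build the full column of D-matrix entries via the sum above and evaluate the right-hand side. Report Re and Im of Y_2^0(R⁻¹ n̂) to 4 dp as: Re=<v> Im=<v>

Need the full column D^2_{m',0} for m'=−2..2 at α=0.7354, β=0.784, γ=2.0983.
cos(β/2)=0.924147, sin(β/2)=0.382037
d^2_{-2,0}: single k=2 term ⇒ +0.305330;  D = +0.030481+0.303805i
d^2_{-1,0}: k∈[1..2] ⇒ +0.738592 -0.126222 = +0.612370;  D = +0.454111+0.410829i
d^2_{0,0}: k∈[0..2] ⇒ +0.729397 -0.498602 +0.021302 = +0.252097;  D = +0.252097+0.000000i
d^2_{1,0}: k∈[0..1] ⇒ -0.738592 +0.126222 = -0.612370;  D = -0.454111+0.410829i
d^2_{2,0}: single k=0 term ⇒ +0.305330;  D = +0.030481-0.303805i
Y_2^{m'}(θ=1.9787,φ=0.1308) and Σ D·Y over m':
  (+0.0305+0.3038i)·(+0.3144-0.0842i)  (+0.4541+0.4108i)·(-0.2789+0.0367i)  (+0.2521+0.0000i)·(-0.1665+0.0000i)  (-0.4541+0.4108i)·(+0.2789+0.0367i)  (+0.0305-0.3038i)·(+0.3144+0.0842i)
Y_2^0(R⁻¹ n̂) = -0.255120+0.000000i

Re=-0.2551 Im=0.0000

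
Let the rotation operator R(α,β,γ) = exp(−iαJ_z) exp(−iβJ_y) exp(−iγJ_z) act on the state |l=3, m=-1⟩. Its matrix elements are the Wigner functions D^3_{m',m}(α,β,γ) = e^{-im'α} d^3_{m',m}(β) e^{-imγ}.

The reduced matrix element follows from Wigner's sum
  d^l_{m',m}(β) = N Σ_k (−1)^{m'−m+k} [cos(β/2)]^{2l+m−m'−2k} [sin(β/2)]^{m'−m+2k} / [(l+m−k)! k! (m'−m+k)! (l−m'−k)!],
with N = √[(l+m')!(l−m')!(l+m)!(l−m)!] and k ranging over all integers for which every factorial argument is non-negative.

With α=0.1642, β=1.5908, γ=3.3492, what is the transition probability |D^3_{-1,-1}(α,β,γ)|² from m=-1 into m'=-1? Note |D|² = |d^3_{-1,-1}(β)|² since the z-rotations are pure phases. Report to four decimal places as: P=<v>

Split into d^3_{-1,-1}(β=1.5908) × two z-phases.
With c≡cos(β/2)=0.699999 and s≡sin(β/2)=0.714144, N=[2·24·2·24]^{1/2}=48.000000
Admissible k: 0..2 (factorial args all ≥0)
  k=0: (−1)^0·48.0000/(48)·0.7000^6·0.7141^0 = +0.117648
  k=1: (−1)^1·48.0000/(6)·0.7000^4·0.7141^2 = -0.979606
  k=2: (−1)^2·48.0000/(8)·0.7000^2·0.7141^4 = +0.764696
d^3_{-1,-1}(1.5908) = +0.117648 -0.979606 +0.764696 = -0.097262
|D^3_{-1,-1}|² = |d^3_{-1,-1}(β)|² = (-0.097262)² = 0.009460 (the z-rotation phases have unit modulus)

P=0.0095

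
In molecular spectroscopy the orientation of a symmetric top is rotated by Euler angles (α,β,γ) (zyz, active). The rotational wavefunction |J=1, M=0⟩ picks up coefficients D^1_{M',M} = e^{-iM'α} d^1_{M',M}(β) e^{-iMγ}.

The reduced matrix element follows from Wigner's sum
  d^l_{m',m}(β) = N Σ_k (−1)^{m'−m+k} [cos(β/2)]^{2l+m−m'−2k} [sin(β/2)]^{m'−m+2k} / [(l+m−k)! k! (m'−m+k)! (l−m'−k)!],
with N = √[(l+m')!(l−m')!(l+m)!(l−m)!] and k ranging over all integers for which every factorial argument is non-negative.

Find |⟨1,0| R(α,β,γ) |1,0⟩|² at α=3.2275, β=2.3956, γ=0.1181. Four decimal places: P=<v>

D^1_{0,0}(3.2275,2.3956,0.1181) = e^{-i·0·3.2275}·d^1_{0,0}(2.3956)·e^{-i·0·0.1181}. Compute d first:
c=cos(2.3956/2)=0.364407, s=sin(2.3956/2)=0.931240; N=√[1·1·1·1]=1.000000
k: max(0,(0)−(0))=0 … min(1+(0),1−(0))=1
  k=0: (−1)^0·1.0000/(1)·0.3644^2·0.9312^0 = +0.132793
  k=1: (−1)^1·1.0000/(1)·0.3644^0·0.9312^2 = -0.867207
d^1_{0,0}(2.3956) = +0.132793 -0.867207 = -0.734415
|D^1_{0,0}|² = |d^1_{0,0}(β)|² = (-0.734415)² = 0.539365 (the z-rotation phases have unit modulus)

P=0.5394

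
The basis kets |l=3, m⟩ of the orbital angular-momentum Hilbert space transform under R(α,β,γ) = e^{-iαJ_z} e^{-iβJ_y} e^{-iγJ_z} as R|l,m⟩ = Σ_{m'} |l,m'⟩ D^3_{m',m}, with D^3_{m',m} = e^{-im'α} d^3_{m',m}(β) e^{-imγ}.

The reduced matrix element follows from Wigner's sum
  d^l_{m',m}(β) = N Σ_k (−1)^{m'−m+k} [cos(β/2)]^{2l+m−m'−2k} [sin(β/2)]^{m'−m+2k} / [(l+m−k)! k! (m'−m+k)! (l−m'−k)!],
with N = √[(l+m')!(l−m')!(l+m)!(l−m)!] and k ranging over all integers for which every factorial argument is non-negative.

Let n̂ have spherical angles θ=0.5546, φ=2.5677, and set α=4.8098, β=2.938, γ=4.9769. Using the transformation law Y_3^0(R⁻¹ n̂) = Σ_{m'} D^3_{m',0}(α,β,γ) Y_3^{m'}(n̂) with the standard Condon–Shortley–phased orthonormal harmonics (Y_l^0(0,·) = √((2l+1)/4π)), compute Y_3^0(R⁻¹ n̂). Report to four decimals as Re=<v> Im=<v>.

Need the full column D^3_{m',0} for m'=−3..3 at α=4.8098, β=2.938, γ=4.9769.
cos(β/2)=0.101621, sin(β/2)=0.994823
d^3_{-3,0}: single k=3 term ⇒ +0.004621;  D = -0.001331+0.004425i
d^3_{-2,0}: k∈[2..3] ⇒ +0.000578 -0.055400 = -0.054822;  D = +0.053785+0.010613i
d^3_{-1,0}: k∈[1..3] ⇒ +0.000037 -0.010737 +0.343006 = +0.332306;  D = +0.032319-0.330731i
d^3_{0,0}: k∈[0..3] ⇒ +0.000001 -0.000950 +0.091031 -0.969339 = -0.879256;  D = -0.879256+0.000000i
d^3_{1,0}: k∈[0..2] ⇒ -0.000037 +0.010737 -0.343006 = -0.332306;  D = -0.032319-0.330731i
d^3_{2,0}: k∈[0..1] ⇒ +0.000578 -0.055400 = -0.054822;  D = +0.053785-0.010613i
d^3_{3,0}: single k=0 term ⇒ -0.004621;  D = +0.001331+0.004425i
Y_3^{m'}(θ=0.5546,φ=2.5677) and Σ D·Y over m':
  (-0.0013+0.0044i)·(+0.0092-0.0602i)  (+0.0538+0.0106i)·(+0.0989+0.2197i)  (+0.0323-0.3307i)·(-0.3735-0.2415i)  (-0.8793+0.0000i)·(+0.1946+0.0000i)  (-0.0323-0.3307i)·(+0.3735-0.2415i)  (+0.0538-0.0106i)·(+0.0989-0.2197i)  (+0.0013+0.0044i)·(-0.0092-0.0602i)
Y_3^0(R⁻¹ n̂) = -0.348496-0.000000i

Re=-0.3485 Im=0.0000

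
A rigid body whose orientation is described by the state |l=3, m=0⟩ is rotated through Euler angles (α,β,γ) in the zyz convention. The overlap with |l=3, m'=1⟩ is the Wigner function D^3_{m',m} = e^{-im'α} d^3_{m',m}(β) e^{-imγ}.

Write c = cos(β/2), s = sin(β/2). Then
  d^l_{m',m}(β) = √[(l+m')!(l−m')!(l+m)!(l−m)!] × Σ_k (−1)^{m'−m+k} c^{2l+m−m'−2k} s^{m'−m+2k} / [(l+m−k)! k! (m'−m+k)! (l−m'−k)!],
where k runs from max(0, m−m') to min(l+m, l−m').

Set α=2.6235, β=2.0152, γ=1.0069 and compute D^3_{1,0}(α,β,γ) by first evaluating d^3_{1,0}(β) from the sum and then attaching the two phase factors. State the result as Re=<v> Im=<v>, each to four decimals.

Re=-0.0258 Im=-0.0147

Split into d^3_{1,0}(β=2.0152) × two z-phases.
With c≡cos(β/2)=0.533892 and s≡sin(β/2)=0.845553, N=[24·2·6·6]^{1/2}=41.569219
k∈{0,1,2} keeps every argument non-negative
  k=0: (−1)^1·41.5692/(12)·0.5339^5·0.8456^1 = -0.127056
  k=1: (−1)^2·41.5692/(4)·0.5339^3·0.8456^3 = +0.956078
  k=2: (−1)^3·41.5692/(12)·0.5339^1·0.8456^5 = -0.799370
d^3_{1,0}(2.0152) = -0.127056 +0.956078 -0.799370 = +0.029652
D = (-0.868765-0.495224i)·(+0.029652)·(+1.000000+0.000000i) = -0.025761-0.014684i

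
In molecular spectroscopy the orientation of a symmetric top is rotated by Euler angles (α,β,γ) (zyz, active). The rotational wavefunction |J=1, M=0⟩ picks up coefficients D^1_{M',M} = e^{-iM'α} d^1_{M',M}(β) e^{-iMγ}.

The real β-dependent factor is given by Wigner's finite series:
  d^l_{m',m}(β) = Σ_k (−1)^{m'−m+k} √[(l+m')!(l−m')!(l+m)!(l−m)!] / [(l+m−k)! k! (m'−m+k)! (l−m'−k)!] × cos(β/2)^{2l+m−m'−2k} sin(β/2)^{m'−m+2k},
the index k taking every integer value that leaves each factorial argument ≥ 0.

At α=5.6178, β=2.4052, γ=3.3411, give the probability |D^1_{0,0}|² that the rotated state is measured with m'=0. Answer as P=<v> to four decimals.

P=0.5489

First d^1_{0,0}(β=2.4052), then the phase factors e^{-i(0)α} and e^{-i(0)γ}:
With c≡cos(β/2)=0.359933 and s≡sin(β/2)=0.932978, N=[1·1·1·1]^{1/2}=1.000000
k∈{0,1} keeps every argument non-negative
  k=0: (−1)^0·1.0000/(1)·0.3599^2·0.9330^0 = +0.129552
  k=1: (−1)^1·1.0000/(1)·0.3599^0·0.9330^2 = -0.870448
d^1_{0,0}(2.4052) = +0.129552 -0.870448 = -0.740896
|D^1_{0,0}|² = |d^1_{0,0}(β)|² = (-0.740896)² = 0.548927 (the z-rotation phases have unit modulus)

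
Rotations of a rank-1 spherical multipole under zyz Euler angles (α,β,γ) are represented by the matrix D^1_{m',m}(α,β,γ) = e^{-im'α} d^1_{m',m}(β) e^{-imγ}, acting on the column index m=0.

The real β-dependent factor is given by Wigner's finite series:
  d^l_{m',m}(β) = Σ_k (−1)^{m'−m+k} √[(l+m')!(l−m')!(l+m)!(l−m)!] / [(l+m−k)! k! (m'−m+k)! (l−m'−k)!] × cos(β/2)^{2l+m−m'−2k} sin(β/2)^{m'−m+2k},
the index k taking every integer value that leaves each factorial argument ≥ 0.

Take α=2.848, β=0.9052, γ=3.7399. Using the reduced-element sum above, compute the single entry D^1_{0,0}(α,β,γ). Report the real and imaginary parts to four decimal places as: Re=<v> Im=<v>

Re=0.6175 Im=0.0000

Split into d^1_{0,0}(β=0.9052) × two z-phases.
c=cos(0.9052/2)=0.899313, s=sin(0.9052/2)=0.437305; N=√[1·1·1·1]=1.000000
The bounds max(0,m−m')=0 and min(l+m,l−m')=1 give 2 terms
  k=0: (−1)^0·1.0000/(1)·0.8993^2·0.4373^0 = +0.808764
  k=1: (−1)^1·1.0000/(1)·0.8993^0·0.4373^2 = -0.191236
d^1_{0,0}(0.9052) = +0.808764 -0.191236 = +0.617528
D = (+1.000000+0.000000i)·(+0.617528)·(+1.000000+0.000000i) = +0.617528+0.000000i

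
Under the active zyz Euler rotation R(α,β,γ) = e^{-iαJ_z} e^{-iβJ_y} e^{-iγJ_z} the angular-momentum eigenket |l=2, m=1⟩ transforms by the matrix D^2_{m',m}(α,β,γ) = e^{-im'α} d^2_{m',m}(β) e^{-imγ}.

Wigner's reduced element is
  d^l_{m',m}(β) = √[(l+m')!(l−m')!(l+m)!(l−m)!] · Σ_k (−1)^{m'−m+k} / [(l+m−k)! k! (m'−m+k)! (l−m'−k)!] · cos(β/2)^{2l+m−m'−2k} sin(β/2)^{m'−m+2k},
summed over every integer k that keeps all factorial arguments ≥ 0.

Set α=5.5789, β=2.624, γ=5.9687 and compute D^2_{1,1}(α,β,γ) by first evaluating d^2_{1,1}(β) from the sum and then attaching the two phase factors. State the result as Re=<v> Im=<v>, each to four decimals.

Re=-0.0940 Im=-0.1527

First d^2_{1,1}(β=2.624), then the phase factors e^{-i(1)α} and e^{-i(1)γ}:
With c≡cos(β/2)=0.255917 and s≡sin(β/2)=0.966699, N=[6·1·6·1]^{1/2}=6.000000
k: max(0,(1)−(1))=0 … min(2+(1),2−(1))=1
  k=0: (−1)^0·6.0000/(6)·0.2559^4·0.9667^0 = +0.004289
  k=1: (−1)^1·6.0000/(2)·0.2559^2·0.9667^2 = -0.183613
d^2_{1,1}(2.624) = +0.004289 -0.183613 = -0.179323
Attach z-rotation phases: D = e^{-i(1)(5.5789)}·(-0.179323)·e^{-i(1)(5.9687)} = -0.094039-0.152687i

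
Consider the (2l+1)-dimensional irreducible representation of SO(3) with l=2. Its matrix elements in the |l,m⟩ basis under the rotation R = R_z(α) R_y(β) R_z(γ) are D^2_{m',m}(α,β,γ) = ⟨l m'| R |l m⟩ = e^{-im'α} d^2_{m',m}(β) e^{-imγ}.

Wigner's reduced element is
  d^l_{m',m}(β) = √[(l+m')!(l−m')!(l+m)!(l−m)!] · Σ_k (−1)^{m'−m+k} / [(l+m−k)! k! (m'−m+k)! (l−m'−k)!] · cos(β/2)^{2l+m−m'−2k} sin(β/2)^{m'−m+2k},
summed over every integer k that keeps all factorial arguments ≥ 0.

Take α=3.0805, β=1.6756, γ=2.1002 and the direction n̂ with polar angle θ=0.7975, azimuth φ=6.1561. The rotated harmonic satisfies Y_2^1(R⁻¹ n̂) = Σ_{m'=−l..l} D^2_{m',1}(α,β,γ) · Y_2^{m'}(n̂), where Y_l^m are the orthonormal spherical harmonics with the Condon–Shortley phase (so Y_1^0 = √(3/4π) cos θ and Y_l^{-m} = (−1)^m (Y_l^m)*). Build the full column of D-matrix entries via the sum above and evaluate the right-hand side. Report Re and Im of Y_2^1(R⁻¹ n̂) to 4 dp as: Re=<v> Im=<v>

Re=0.2141 Im=0.3093

Need the full column D^2_{m',1} for m'=−2..2 at α=3.0805, β=1.6756, γ=2.1002.
cos(β/2)=0.669099, sin(β/2)=0.743173
d^2_{-2,1}: single k=3 term ⇒ +0.549276;  D = -0.333108-0.436741i
d^2_{-1,1}: k∈[2..3] ⇒ +0.741792 -0.305042 = +0.436750;  D = +0.243171+0.362793i
d^2_{0,1}: k∈[1..2] ⇒ +0.545302 -0.672722 = -0.127420;  D = +0.064349+0.109977i
d^2_{1,1}: k∈[0..1] ⇒ +0.200430 -0.741792 = -0.541362;  D = -0.244360-0.483075i
d^2_{2,1}: single k=0 term ⇒ -0.445238;  D = +0.176339+0.408829i
Y_2^{m'}(θ=0.7975,φ=6.1561) and Σ D·Y over m':
  (-0.3331-0.4367i)·(+0.1915+0.0497i)  (+0.2432+0.3628i)·(+0.3830+0.0489i)  (+0.0643+0.1100i)·(+0.1462+0.0000i)  (-0.2444-0.4831i)·(-0.3830+0.0489i)  (+0.1763+0.4088i)·(+0.1915-0.0497i)
Y_2^1(R⁻¹ n̂) = +0.214088+0.309350i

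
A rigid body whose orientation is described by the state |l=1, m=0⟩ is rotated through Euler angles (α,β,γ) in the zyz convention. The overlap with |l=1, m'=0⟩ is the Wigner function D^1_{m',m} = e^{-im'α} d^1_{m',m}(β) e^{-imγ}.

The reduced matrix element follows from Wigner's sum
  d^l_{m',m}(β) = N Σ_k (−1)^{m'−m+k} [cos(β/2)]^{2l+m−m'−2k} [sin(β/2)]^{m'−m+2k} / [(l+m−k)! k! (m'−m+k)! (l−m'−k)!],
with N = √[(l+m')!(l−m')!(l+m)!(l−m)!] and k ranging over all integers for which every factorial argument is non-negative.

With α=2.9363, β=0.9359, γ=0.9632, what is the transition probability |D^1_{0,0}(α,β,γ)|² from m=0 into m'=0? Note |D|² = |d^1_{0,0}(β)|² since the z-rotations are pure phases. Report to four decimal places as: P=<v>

P=0.3518

D^1_{0,0}(2.9363,0.9359,0.9632) = e^{-i·0·2.9363}·d^1_{0,0}(0.9359)·e^{-i·0·0.9632}. Compute d first:
With c≡cos(β/2)=0.892495 and s≡sin(β/2)=0.451058, N=[1·1·1·1]^{1/2}=1.000000
k∈{0,1} keeps every argument non-negative
  k=0: (−1)^0·1.0000/(1)·0.8925^2·0.4511^0 = +0.796547
  k=1: (−1)^1·1.0000/(1)·0.8925^0·0.4511^2 = -0.203453
d^1_{0,0}(0.9359) = +0.796547 -0.203453 = +0.593094
|D^1_{0,0}|² = |d^1_{0,0}(β)|² = (+0.593094)² = 0.351761 (the z-rotation phases have unit modulus)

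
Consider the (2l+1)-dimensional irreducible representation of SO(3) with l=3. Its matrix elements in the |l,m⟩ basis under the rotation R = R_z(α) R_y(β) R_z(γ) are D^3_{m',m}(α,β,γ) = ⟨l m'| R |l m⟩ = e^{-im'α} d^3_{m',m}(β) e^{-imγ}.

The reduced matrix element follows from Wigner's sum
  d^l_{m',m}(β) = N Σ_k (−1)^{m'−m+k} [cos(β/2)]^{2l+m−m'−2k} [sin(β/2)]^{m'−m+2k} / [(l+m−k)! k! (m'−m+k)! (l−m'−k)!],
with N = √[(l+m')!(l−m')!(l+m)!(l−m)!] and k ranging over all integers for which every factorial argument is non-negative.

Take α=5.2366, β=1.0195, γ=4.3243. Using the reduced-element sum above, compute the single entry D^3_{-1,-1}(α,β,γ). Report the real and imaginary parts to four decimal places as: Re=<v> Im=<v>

Split into d^3_{-1,-1}(β=1.0195) × two z-phases.
With c≡cos(β/2)=0.872867 and s≡sin(β/2)=0.487959, N=[2·24·2·24]^{1/2}=48.000000
k∈{0,1,2} keeps every argument non-negative
  k=0: (−1)^0·48.0000/(48)·0.8729^6·0.4880^0 = +0.442270
  k=1: (−1)^1·48.0000/(6)·0.8729^4·0.4880^2 = -1.105727
  k=2: (−1)^2·48.0000/(8)·0.8729^2·0.4880^4 = +0.259167
d^3_{-1,-1}(1.0195) = +0.442270 -1.105727 +0.259167 = -0.404290
Phases: e^{-i·(-1)·5.2366}=+0.500530-0.865719i, e^{-i·(-1)·4.3243}=-0.378420-0.925634i ⇒ D=+0.400551+0.054863i

Re=0.4006 Im=0.0549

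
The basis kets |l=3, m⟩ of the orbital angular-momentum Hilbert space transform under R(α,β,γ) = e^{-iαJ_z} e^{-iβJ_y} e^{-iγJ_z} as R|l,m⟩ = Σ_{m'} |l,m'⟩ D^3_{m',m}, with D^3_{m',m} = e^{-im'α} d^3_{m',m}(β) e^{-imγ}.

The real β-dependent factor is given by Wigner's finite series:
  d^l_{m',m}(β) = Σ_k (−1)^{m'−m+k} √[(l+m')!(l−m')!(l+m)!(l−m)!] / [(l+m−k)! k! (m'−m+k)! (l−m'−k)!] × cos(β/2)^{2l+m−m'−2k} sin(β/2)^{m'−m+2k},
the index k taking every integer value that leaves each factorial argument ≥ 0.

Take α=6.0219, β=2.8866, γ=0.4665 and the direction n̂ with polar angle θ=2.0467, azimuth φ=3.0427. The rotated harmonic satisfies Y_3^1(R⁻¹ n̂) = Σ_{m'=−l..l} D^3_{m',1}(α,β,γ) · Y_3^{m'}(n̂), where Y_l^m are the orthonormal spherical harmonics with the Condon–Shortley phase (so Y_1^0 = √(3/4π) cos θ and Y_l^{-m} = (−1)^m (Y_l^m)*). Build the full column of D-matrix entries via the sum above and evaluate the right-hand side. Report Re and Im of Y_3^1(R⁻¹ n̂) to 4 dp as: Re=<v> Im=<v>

Re=0.1940 Im=-0.1369

Need the full column D^3_{m',1} for m'=−3..3 at α=6.0219, β=2.8866, γ=0.4665.
cos(β/2)=0.127151, sin(β/2)=0.991883
d^3_{-3,1}: single k=4 term ⇒ +0.060608;  D = +0.019091-0.057523i
d^3_{-2,1}: k∈[3..4] ⇒ +0.012687 -0.386032 = -0.373345;  D = -0.205140+0.311935i
d^3_{-1,1}: k∈[2..4] ⇒ +0.001543 -0.125191 +0.952278 = +0.828630;  D = +0.618696-0.551219i
d^3_{0,1}: k∈[1..3] ⇒ +0.000114 -0.020848 +0.422877 = +0.402144;  D = +0.359174-0.180869i
d^3_{1,1}: k∈[0..2] ⇒ +0.000004 -0.002057 +0.093893 = +0.091840;  D = +0.089913-0.018715i
d^3_{2,1}: k∈[0..1] ⇒ -0.000104 +0.012687 = +0.012583;  D = +0.012563+0.000705i
d^3_{3,1}: single k=0 term ⇒ +0.000996;  D = +0.000946+0.000311i
Y_3^{m'}(θ=2.0467,φ=3.0427) and Σ D·Y over m':
  (+0.0191-0.0575i)·(-0.2802-0.0857i)  (-0.2051+0.3119i)·(-0.3627-0.0727i)  (+0.6187-0.5512i)·(-0.0141-0.0014i)  (+0.3592-0.1809i)·(+0.3335+0.0000i)  (+0.0899-0.0187i)·(+0.0141-0.0014i)  (+0.0126+0.0007i)·(-0.3627+0.0727i)  (+0.0009+0.0003i)·(+0.2802-0.0857i)
Y_3^1(R⁻¹ n̂) = +0.193990-0.136868i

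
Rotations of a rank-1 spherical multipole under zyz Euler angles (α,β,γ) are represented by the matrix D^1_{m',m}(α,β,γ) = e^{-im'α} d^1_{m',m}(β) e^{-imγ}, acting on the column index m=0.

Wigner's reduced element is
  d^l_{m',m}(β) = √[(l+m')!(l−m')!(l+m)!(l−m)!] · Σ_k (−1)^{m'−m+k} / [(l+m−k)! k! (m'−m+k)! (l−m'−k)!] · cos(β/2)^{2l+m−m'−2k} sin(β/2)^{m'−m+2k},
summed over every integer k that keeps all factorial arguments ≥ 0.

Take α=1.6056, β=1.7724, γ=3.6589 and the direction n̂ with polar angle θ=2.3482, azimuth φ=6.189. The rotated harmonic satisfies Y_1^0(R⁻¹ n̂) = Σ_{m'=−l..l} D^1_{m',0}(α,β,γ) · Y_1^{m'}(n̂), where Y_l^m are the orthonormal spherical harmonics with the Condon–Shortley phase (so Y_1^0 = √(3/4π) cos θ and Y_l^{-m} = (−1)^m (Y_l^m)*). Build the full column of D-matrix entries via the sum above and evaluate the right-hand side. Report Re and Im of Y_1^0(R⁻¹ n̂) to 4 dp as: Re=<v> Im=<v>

Need the full column D^1_{m',0} for m'=−1..1 at α=1.6056, β=1.7724, γ=3.6589.
cos(β/2)=0.632360, sin(β/2)=0.774674
d^1_{-1,0}: single k=1 term ⇒ +0.692786;  D = -0.024107+0.692366i
d^1_{0,0}: k∈[0..1] ⇒ +0.399880 -0.600120 = -0.200241;  D = -0.200241+0.000000i
d^1_{1,0}: single k=0 term ⇒ -0.692786;  D = +0.024107+0.692366i
Y_1^{m'}(θ=2.3482,φ=6.189) and Σ D·Y over m':
  (-0.0241+0.6924i)·(+0.2452+0.0232i)  (-0.2002+0.0000i)·(-0.3427+0.0000i)  (+0.0241+0.6924i)·(-0.2452+0.0232i)
Y_1^0(R⁻¹ n̂) = +0.024739+0.000000i

Re=0.0247 Im=0.0000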